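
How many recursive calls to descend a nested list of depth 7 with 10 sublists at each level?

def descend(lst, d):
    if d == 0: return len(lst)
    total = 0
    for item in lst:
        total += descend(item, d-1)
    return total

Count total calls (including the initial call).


At depth 0 (root): 1 call
At depth 1: each of 1 parents calls descend on 10 children = 10 calls
At depth 2: each of 10 parents calls descend on 10 children = 100 calls
At depth 3: each of 100 parents calls descend on 10 children = 1000 calls
At depth 4: each of 1000 parents calls descend on 10 children = 10000 calls
At depth 5: each of 10000 parents calls descend on 10 children = 100000 calls
At depth 6: each of 100000 parents calls descend on 10 children = 1000000 calls
At depth 7: each of 1000000 parents calls descend on 10 children = 10000000 calls
Total: 1 + 10 + 100 + 1000 + 10000 + 100000 + 1000000 + 10000000 = 11111111

11111111


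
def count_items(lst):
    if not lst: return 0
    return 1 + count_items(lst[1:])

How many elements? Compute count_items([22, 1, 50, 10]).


count_items([22, 1, 50, 10]) = 1 + count_items([1, 50, 10])
count_items([1, 50, 10]) = 1 + count_items([50, 10])
count_items([50, 10]) = 1 + count_items([10])
count_items([10]) = 1 + count_items([])
count_items([]) = 0  (base case)
Unwinding: 1 + 1 + 1 + 1 + 0 = 4

4


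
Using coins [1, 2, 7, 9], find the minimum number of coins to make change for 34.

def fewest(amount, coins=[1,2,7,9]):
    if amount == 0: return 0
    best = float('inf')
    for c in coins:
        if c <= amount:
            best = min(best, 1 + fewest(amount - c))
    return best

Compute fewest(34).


Building up with DP:
fewest(0) = 0
fewest(1) = min(1+fewest(0)=1+0=1) = 1
fewest(2) = min(1+fewest(1)=1+1=2, 1+fewest(0)=1+0=1) = 1
fewest(3) = min(1+fewest(2)=1+1=2, 1+fewest(1)=1+1=2) = 2
fewest(4) = min(1+fewest(3)=1+2=3, 1+fewest(2)=1+1=2) = 2
fewest(5) = min(1+fewest(4)=1+2=3, 1+fewest(3)=1+2=3) = 3
fewest(6) = min(1+fewest(5)=1+3=4, 1+fewest(4)=1+2=3) = 3
fewest(7) = min(1+fewest(6)=1+3=4, 1+fewest(5)=1+3=4, 1+fewest(0)=1+0=1) = 1
fewest(8) = min(1+fewest(7)=1+1=2, 1+fewest(6)=1+3=4, 1+fewest(1)=1+1=2) = 2
fewest(9) = min(1+fewest(8)=1+2=3, 1+fewest(7)=1+1=2, 1+fewest(2)=1+1=2, 1+fewest(0)=1+0=1) = 1
fewest(10) = min(1+fewest(9)=1+1=2, 1+fewest(8)=1+2=3, 1+fewest(3)=1+2=3, 1+fewest(1)=1+1=2) = 2
fewest(11) = min(1+fewest(10)=1+2=3, 1+fewest(9)=1+1=2, 1+fewest(4)=1+2=3, 1+fewest(2)=1+1=2) = 2
fewest(12) = min(1+fewest(11)=1+2=3, 1+fewest(10)=1+2=3, 1+fewest(5)=1+3=4, 1+fewest(3)=1+2=3) = 3
fewest(13) = min(1+fewest(12)=1+3=4, 1+fewest(11)=1+2=3, 1+fewest(6)=1+3=4, 1+fewest(4)=1+2=3) = 3
fewest(14) = min(1+fewest(13)=1+3=4, 1+fewest(12)=1+3=4, 1+fewest(7)=1+1=2, 1+fewest(5)=1+3=4) = 2
fewest(15) = min(1+fewest(14)=1+2=3, 1+fewest(13)=1+3=4, 1+fewest(8)=1+2=3, 1+fewest(6)=1+3=4) = 3
fewest(16) = min(1+fewest(15)=1+3=4, 1+fewest(14)=1+2=3, 1+fewest(9)=1+1=2, 1+fewest(7)=1+1=2) = 2
fewest(17) = min(1+fewest(16)=1+2=3, 1+fewest(15)=1+3=4, 1+fewest(10)=1+2=3, 1+fewest(8)=1+2=3) = 3
fewest(18) = min(1+fewest(17)=1+3=4, 1+fewest(16)=1+2=3, 1+fewest(11)=1+2=3, 1+fewest(9)=1+1=2) = 2
fewest(19) = min(1+fewest(18)=1+2=3, 1+fewest(17)=1+3=4, 1+fewest(12)=1+3=4, 1+fewest(10)=1+2=3) = 3
fewest(20) = min(1+fewest(19)=1+3=4, 1+fewest(18)=1+2=3, 1+fewest(13)=1+3=4, 1+fewest(11)=1+2=3) = 3
fewest(21) = min(1+fewest(20)=1+3=4, 1+fewest(19)=1+3=4, 1+fewest(14)=1+2=3, 1+fewest(12)=1+3=4) = 3
fewest(22) = min(1+fewest(21)=1+3=4, 1+fewest(20)=1+3=4, 1+fewest(15)=1+3=4, 1+fewest(13)=1+3=4) = 4
fewest(23) = min(1+fewest(22)=1+4=5, 1+fewest(21)=1+3=4, 1+fewest(16)=1+2=3, 1+fewest(14)=1+2=3) = 3
fewest(24) = min(1+fewest(23)=1+3=4, 1+fewest(22)=1+4=5, 1+fewest(17)=1+3=4, 1+fewest(15)=1+3=4) = 4
fewest(25) = min(1+fewest(24)=1+4=5, 1+fewest(23)=1+3=4, 1+fewest(18)=1+2=3, 1+fewest(16)=1+2=3) = 3
fewest(26) = min(1+fewest(25)=1+3=4, 1+fewest(24)=1+4=5, 1+fewest(19)=1+3=4, 1+fewest(17)=1+3=4) = 4
fewest(27) = min(1+fewest(26)=1+4=5, 1+fewest(25)=1+3=4, 1+fewest(20)=1+3=4, 1+fewest(18)=1+2=3) = 3
fewest(28) = min(1+fewest(27)=1+3=4, 1+fewest(26)=1+4=5, 1+fewest(21)=1+3=4, 1+fewest(19)=1+3=4) = 4
fewest(29) = min(1+fewest(28)=1+4=5, 1+fewest(27)=1+3=4, 1+fewest(22)=1+4=5, 1+fewest(20)=1+3=4) = 4
fewest(30) = min(1+fewest(29)=1+4=5, 1+fewest(28)=1+4=5, 1+fewest(23)=1+3=4, 1+fewest(21)=1+3=4) = 4
fewest(31) = min(1+fewest(30)=1+4=5, 1+fewest(29)=1+4=5, 1+fewest(24)=1+4=5, 1+fewest(22)=1+4=5) = 5
fewest(32) = min(1+fewest(31)=1+5=6, 1+fewest(30)=1+4=5, 1+fewest(25)=1+3=4, 1+fewest(23)=1+3=4) = 4
fewest(33) = min(1+fewest(32)=1+4=5, 1+fewest(31)=1+5=6, 1+fewest(26)=1+4=5, 1+fewest(24)=1+4=5) = 5
fewest(34) = min(1+fewest(33)=1+5=6, 1+fewest(32)=1+4=5, 1+fewest(27)=1+3=4, 1+fewest(25)=1+3=4) = 4

4


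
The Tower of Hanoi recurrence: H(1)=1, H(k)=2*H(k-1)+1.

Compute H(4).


H(4) = 2 * H(3) + 1
H(3) = 2 * H(2) + 1
H(2) = 2 * H(1) + 1
H(1) = 1  (base case)
H(2) = 2 * 1 + 1 = 3
H(3) = 2 * 3 + 1 = 7
H(4) = 2 * 7 + 1 = 15

15


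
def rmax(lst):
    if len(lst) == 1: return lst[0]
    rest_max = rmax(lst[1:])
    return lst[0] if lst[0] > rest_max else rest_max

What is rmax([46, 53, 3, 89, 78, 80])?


rmax([46, 53, 3, 89, 78, 80]): compare 46 with rmax([53, 3, 89, 78, 80])
rmax([53, 3, 89, 78, 80]): compare 53 with rmax([3, 89, 78, 80])
rmax([3, 89, 78, 80]): compare 3 with rmax([89, 78, 80])
rmax([89, 78, 80]): compare 89 with rmax([78, 80])
rmax([78, 80]): compare 78 with rmax([80])
rmax([80]) = 80  (base case)
Compare 78 with 80 -> 80
Compare 89 with 80 -> 89
Compare 3 with 89 -> 89
Compare 53 with 89 -> 89
Compare 46 with 89 -> 89

89


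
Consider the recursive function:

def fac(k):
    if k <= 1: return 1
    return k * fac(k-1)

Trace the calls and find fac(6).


fac(6)
= 6 * fac(5)
= 6 * 5 * fac(4)
= 6 * 5 * 4 * fac(3)
= 6 * 5 * 4 * 3 * fac(2)
= 6 * 5 * 4 * 3 * 2 * fac(1)
= 6 * 5 * 4 * 3 * 2 * 1
= 720

720


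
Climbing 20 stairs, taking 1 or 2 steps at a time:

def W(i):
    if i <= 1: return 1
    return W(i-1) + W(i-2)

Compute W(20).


Building up from base cases:
W(0) = 1
W(1) = 1
W(2) = W(1) + W(0) = 1 + 1 = 2
W(3) = W(2) + W(1) = 2 + 1 = 3
W(4) = W(3) + W(2) = 3 + 2 = 5
W(5) = W(4) + W(3) = 5 + 3 = 8
W(6) = W(5) + W(4) = 8 + 5 = 13
W(7) = W(6) + W(5) = 13 + 8 = 21
W(8) = W(7) + W(6) = 21 + 13 = 34
W(9) = W(8) + W(7) = 34 + 21 = 55
W(10) = W(9) + W(8) = 55 + 34 = 89
W(11) = W(10) + W(9) = 89 + 55 = 144
W(12) = W(11) + W(10) = 144 + 89 = 233
W(13) = W(12) + W(11) = 233 + 144 = 377
W(14) = W(13) + W(12) = 377 + 233 = 610
W(15) = W(14) + W(13) = 610 + 377 = 987
W(16) = W(15) + W(14) = 987 + 610 = 1597
W(17) = W(16) + W(15) = 1597 + 987 = 2584
W(18) = W(17) + W(16) = 2584 + 1597 = 4181
W(19) = W(18) + W(17) = 4181 + 2584 = 6765
W(20) = W(19) + W(18) = 6765 + 4181 = 10946

10946


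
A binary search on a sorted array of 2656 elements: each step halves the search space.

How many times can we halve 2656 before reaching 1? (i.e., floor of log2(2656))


2656 / 2 = 1328
1328 / 2 = 664
664 / 2 = 332
332 / 2 = 166
166 / 2 = 83
83 / 2 = 41
41 / 2 = 20
20 / 2 = 10
10 / 2 = 5
5 / 2 = 2
2 / 2 = 1
Reached 1 after 11 halvings

11


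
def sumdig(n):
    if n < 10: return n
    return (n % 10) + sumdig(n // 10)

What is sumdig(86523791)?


sumdig(86523791) = 1 + sumdig(8652379)
sumdig(8652379) = 9 + sumdig(865237)
sumdig(865237) = 7 + sumdig(86523)
sumdig(86523) = 3 + sumdig(8652)
sumdig(8652) = 2 + sumdig(865)
sumdig(865) = 5 + sumdig(86)
sumdig(86) = 6 + sumdig(8)
sumdig(8) = 8  (base case)
Total: 1 + 9 + 7 + 3 + 2 + 5 + 6 + 8 = 41

41


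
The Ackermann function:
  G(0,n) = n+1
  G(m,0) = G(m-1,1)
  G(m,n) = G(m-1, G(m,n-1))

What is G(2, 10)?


G(2, 10) = G(1, G(2, 9))
  G(2, 9) = G(1, G(2, 8))
    G(2, 8) = G(1, G(2, 7))
      G(2, 7) = G(1, G(2, 6))
        G(2, 6) = G(1, G(2, 5))
          G(2, 5) = G(1, G(2, 4))
          G(2, 4) = G(1, G(2, 3))
          G(2, 3) = G(1, G(2, 2))
          G(2, 2) = G(1, G(2, 1))
          G(2, 1) = G(1, G(2, 0))
          G(2, 0) = G(1, 1)
          G(1, 1) = G(0, G(1, 0))
          G(1, 0) = G(0, 1)
          G(0, 1) = 2
            = G(0, 2)
          G(0, 2) = 3
            = G(1, 3)
          G(1, 3) = G(0, G(1, 2))
          G(1, 2) = G(0, G(1, 1))
          G(1, 1) = G(0, G(1, 0))
          G(1, 0) = G(0, 1)
          G(0, 1) = 2
            = G(0, 2)
          G(0, 2) = 3
            = G(0, 3)
... (trace truncated)
Result: G(2, 10) = 23

23


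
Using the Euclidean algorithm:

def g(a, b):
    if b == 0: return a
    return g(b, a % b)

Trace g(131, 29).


g(131, 29) = g(29, 15)
g(29, 15) = g(15, 14)
g(15, 14) = g(14, 1)
g(14, 1) = g(1, 0)
g(1, 0) = 1  (base case)

1


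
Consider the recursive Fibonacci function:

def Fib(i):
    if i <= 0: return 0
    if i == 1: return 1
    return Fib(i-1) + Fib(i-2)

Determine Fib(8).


Computing Fib(8) bottom-up:
Fib(0) = 0
Fib(1) = 1
Fib(2) = Fib(1) + Fib(0) = 1 + 0 = 1
Fib(3) = Fib(2) + Fib(1) = 1 + 1 = 2
Fib(4) = Fib(3) + Fib(2) = 2 + 1 = 3
Fib(5) = Fib(4) + Fib(3) = 3 + 2 = 5
Fib(6) = Fib(5) + Fib(4) = 5 + 3 = 8
Fib(7) = Fib(6) + Fib(5) = 8 + 5 = 13
Fib(8) = Fib(7) + Fib(6) = 13 + 8 = 21

21


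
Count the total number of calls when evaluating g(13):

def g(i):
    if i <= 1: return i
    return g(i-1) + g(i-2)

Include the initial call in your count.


Let C(n) = total calls for g(n)
C(0) = 1, C(1) = 1
C(2) = 1 + C(1) + C(0) = 1 + 1 + 1 = 3
C(3) = 1 + C(2) + C(1) = 1 + 3 + 1 = 5
C(4) = 1 + C(3) + C(2) = 1 + 5 + 3 = 9
C(5) = 1 + C(4) + C(3) = 1 + 9 + 5 = 15
C(6) = 1 + C(5) + C(4) = 1 + 15 + 9 = 25
C(7) = 1 + C(6) + C(5) = 1 + 25 + 15 = 41
C(8) = 1 + C(7) + C(6) = 1 + 41 + 25 = 67
C(9) = 1 + C(8) + C(7) = 1 + 67 + 41 = 109
C(10) = 1 + C(9) + C(8) = 1 + 109 + 67 = 177
C(11) = 1 + C(10) + C(9) = 1 + 177 + 109 = 287
C(12) = 1 + C(11) + C(10) = 1 + 287 + 177 = 465
C(13) = 1 + C(12) + C(11) = 1 + 465 + 287 = 753

753


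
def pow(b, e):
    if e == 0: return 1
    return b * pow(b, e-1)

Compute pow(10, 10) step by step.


pow(10, 10)
= 10 * pow(10, 9)
= 10 * 10 * pow(10, 8)
= 10 * 10 * 10 * pow(10, 7)
= 10 * 10 * 10 * 10 * pow(10, 6)
= 10 * 10 * 10 * 10 * 10 * pow(10, 5)
= 10 * 10 * 10 * 10 * 10 * 10 * pow(10, 4)
= 10 * 10 * 10 * 10 * 10 * 10 * 10 * pow(10, 3)
= 10 * 10 * 10 * 10 * 10 * 10 * 10 * 10 * pow(10, 2)
= 10 * 10 * 10 * 10 * 10 * 10 * 10 * 10 * 10 * pow(10, 1)
= 10 * 10 * 10 * 10 * 10 * 10 * 10 * 10 * 10 * 10 * pow(10, 0)
= 10 * 10 * 10 * 10 * 10 * 10 * 10 * 10 * 10 * 10 * 1
= 10000000000

10000000000


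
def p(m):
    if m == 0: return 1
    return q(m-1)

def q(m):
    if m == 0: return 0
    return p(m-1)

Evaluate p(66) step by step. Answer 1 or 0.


p(66) = q(65)
q(65) = p(64)
p(64) = q(63)
q(63) = p(62)
p(62) = q(61)
q(61) = p(60)
p(60) = q(59)
q(59) = p(58)
p(58) = q(57)
q(57) = p(56)
p(56) = q(55)
q(55) = p(54)
p(54) = q(53)
q(53) = p(52)
p(52) = q(51)
q(51) = p(50)
p(50) = q(49)
q(49) = p(48)
p(48) = q(47)
q(47) = p(46)
p(46) = q(45)
q(45) = p(44)
p(44) = q(43)
q(43) = p(42)
p(42) = q(41)
q(41) = p(40)
p(40) = q(39)
q(39) = p(38)
p(38) = q(37)
q(37) = p(36)
p(36) = q(35)
q(35) = p(34)
p(34) = q(33)
q(33) = p(32)
p(32) = q(31)
q(31) = p(30)
p(30) = q(29)
q(29) = p(28)
p(28) = q(27)
q(27) = p(26)
p(26) = q(25)
q(25) = p(24)
p(24) = q(23)
q(23) = p(22)
p(22) = q(21)
q(21) = p(20)
p(20) = q(19)
q(19) = p(18)
p(18) = q(17)
q(17) = p(16)
p(16) = q(15)
q(15) = p(14)
p(14) = q(13)
q(13) = p(12)
p(12) = q(11)
q(11) = p(10)
p(10) = q(9)
q(9) = p(8)
p(8) = q(7)
q(7) = p(6)
p(6) = q(5)
q(5) = p(4)
p(4) = q(3)
q(3) = p(2)
p(2) = q(1)
q(1) = p(0)
p(0) = 1  (base case)
Result: 1

1


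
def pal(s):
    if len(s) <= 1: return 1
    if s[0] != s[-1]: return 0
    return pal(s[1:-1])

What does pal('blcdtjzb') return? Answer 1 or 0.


pal('blcdtjzb'): s[0]='b' == s[-1]='b' -> check pal('lcdtjz')
pal('lcdtjz'): s[0]='l' != s[-1]='z' -> return 0
Result: 0 (not a palindrome)

0


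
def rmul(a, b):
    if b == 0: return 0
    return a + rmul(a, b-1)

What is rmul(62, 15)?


rmul(62, 15) = 62 + rmul(62, 14)
rmul(62, 14) = 62 + rmul(62, 13)
rmul(62, 13) = 62 + rmul(62, 12)
rmul(62, 12) = 62 + rmul(62, 11)
rmul(62, 11) = 62 + rmul(62, 10)
rmul(62, 10) = 62 + rmul(62, 9)
rmul(62, 9) = 62 + rmul(62, 8)
rmul(62, 8) = 62 + rmul(62, 7)
rmul(62, 7) = 62 + rmul(62, 6)
rmul(62, 6) = 62 + rmul(62, 5)
rmul(62, 5) = 62 + rmul(62, 4)
rmul(62, 4) = 62 + rmul(62, 3)
rmul(62, 3) = 62 + rmul(62, 2)
rmul(62, 2) = 62 + rmul(62, 1)
rmul(62, 1) = 62 + rmul(62, 0)
rmul(62, 0) = 0  (base case)
Total: 62 + 62 + 62 + 62 + 62 + 62 + 62 + 62 + 62 + 62 + 62 + 62 + 62 + 62 + 62 + 0 = 930

930


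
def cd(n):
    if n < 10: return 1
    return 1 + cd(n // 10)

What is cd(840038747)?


cd(840038747) = 1 + cd(84003874)
cd(84003874) = 1 + cd(8400387)
cd(8400387) = 1 + cd(840038)
cd(840038) = 1 + cd(84003)
cd(84003) = 1 + cd(8400)
cd(8400) = 1 + cd(840)
cd(840) = 1 + cd(84)
cd(84) = 1 + cd(8)
cd(8) = 1  (base case: 8 < 10)
Unwinding: 1 + 1 + 1 + 1 + 1 + 1 + 1 + 1 + 1 = 9

9


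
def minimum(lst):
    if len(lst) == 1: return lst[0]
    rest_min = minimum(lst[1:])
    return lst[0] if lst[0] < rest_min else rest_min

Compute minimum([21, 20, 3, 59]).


minimum([21, 20, 3, 59]): compare 21 with minimum([20, 3, 59])
minimum([20, 3, 59]): compare 20 with minimum([3, 59])
minimum([3, 59]): compare 3 with minimum([59])
minimum([59]) = 59  (base case)
Compare 3 with 59 -> 3
Compare 20 with 3 -> 3
Compare 21 with 3 -> 3

3


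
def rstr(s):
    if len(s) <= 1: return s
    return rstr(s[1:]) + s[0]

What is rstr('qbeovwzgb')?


rstr('qbeovwzgb') = rstr('beovwzgb') + 'q'
rstr('beovwzgb') = rstr('eovwzgb') + 'b'
rstr('eovwzgb') = rstr('ovwzgb') + 'e'
rstr('ovwzgb') = rstr('vwzgb') + 'o'
rstr('vwzgb') = rstr('wzgb') + 'v'
rstr('wzgb') = rstr('zgb') + 'w'
rstr('zgb') = rstr('gb') + 'z'
rstr('gb') = rstr('b') + 'g'
rstr('b') = 'b'  (base case)
Concatenating: 'b' + 'g' + 'z' + 'w' + 'v' + 'o' + 'e' + 'b' + 'q' = 'bgzwvoebq'

bgzwvoebq


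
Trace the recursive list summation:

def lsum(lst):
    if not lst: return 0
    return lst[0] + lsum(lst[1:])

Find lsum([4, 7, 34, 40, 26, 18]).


lsum([4, 7, 34, 40, 26, 18]) = 4 + lsum([7, 34, 40, 26, 18])
lsum([7, 34, 40, 26, 18]) = 7 + lsum([34, 40, 26, 18])
lsum([34, 40, 26, 18]) = 34 + lsum([40, 26, 18])
lsum([40, 26, 18]) = 40 + lsum([26, 18])
lsum([26, 18]) = 26 + lsum([18])
lsum([18]) = 18 + lsum([])
lsum([]) = 0  (base case)
Total: 4 + 7 + 34 + 40 + 26 + 18 + 0 = 129

129


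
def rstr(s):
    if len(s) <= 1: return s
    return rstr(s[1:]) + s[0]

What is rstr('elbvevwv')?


rstr('elbvevwv') = rstr('lbvevwv') + 'e'
rstr('lbvevwv') = rstr('bvevwv') + 'l'
rstr('bvevwv') = rstr('vevwv') + 'b'
rstr('vevwv') = rstr('evwv') + 'v'
rstr('evwv') = rstr('vwv') + 'e'
rstr('vwv') = rstr('wv') + 'v'
rstr('wv') = rstr('v') + 'w'
rstr('v') = 'v'  (base case)
Concatenating: 'v' + 'w' + 'v' + 'e' + 'v' + 'b' + 'l' + 'e' = 'vwvevble'

vwvevble


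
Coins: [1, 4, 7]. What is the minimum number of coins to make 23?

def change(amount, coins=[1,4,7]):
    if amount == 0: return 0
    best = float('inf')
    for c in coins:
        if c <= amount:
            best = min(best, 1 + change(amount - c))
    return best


Building up with DP:
change(0) = 0
change(1) = min(1+change(0)=1+0=1) = 1
change(2) = min(1+change(1)=1+1=2) = 2
change(3) = min(1+change(2)=1+2=3) = 3
change(4) = min(1+change(3)=1+3=4, 1+change(0)=1+0=1) = 1
change(5) = min(1+change(4)=1+1=2, 1+change(1)=1+1=2) = 2
change(6) = min(1+change(5)=1+2=3, 1+change(2)=1+2=3) = 3
change(7) = min(1+change(6)=1+3=4, 1+change(3)=1+3=4, 1+change(0)=1+0=1) = 1
change(8) = min(1+change(7)=1+1=2, 1+change(4)=1+1=2, 1+change(1)=1+1=2) = 2
change(9) = min(1+change(8)=1+2=3, 1+change(5)=1+2=3, 1+change(2)=1+2=3) = 3
change(10) = min(1+change(9)=1+3=4, 1+change(6)=1+3=4, 1+change(3)=1+3=4) = 4
change(11) = min(1+change(10)=1+4=5, 1+change(7)=1+1=2, 1+change(4)=1+1=2) = 2
change(12) = min(1+change(11)=1+2=3, 1+change(8)=1+2=3, 1+change(5)=1+2=3) = 3
change(13) = min(1+change(12)=1+3=4, 1+change(9)=1+3=4, 1+change(6)=1+3=4) = 4
change(14) = min(1+change(13)=1+4=5, 1+change(10)=1+4=5, 1+change(7)=1+1=2) = 2
change(15) = min(1+change(14)=1+2=3, 1+change(11)=1+2=3, 1+change(8)=1+2=3) = 3
change(16) = min(1+change(15)=1+3=4, 1+change(12)=1+3=4, 1+change(9)=1+3=4) = 4
change(17) = min(1+change(16)=1+4=5, 1+change(13)=1+4=5, 1+change(10)=1+4=5) = 5
change(18) = min(1+change(17)=1+5=6, 1+change(14)=1+2=3, 1+change(11)=1+2=3) = 3
change(19) = min(1+change(18)=1+3=4, 1+change(15)=1+3=4, 1+change(12)=1+3=4) = 4
change(20) = min(1+change(19)=1+4=5, 1+change(16)=1+4=5, 1+change(13)=1+4=5) = 5
change(21) = min(1+change(20)=1+5=6, 1+change(17)=1+5=6, 1+change(14)=1+2=3) = 3
change(22) = min(1+change(21)=1+3=4, 1+change(18)=1+3=4, 1+change(15)=1+3=4) = 4
change(23) = min(1+change(22)=1+4=5, 1+change(19)=1+4=5, 1+change(16)=1+4=5) = 5

5


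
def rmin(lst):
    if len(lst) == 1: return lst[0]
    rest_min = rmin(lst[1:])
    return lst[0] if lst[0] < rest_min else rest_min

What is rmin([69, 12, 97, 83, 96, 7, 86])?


rmin([69, 12, 97, 83, 96, 7, 86]): compare 69 with rmin([12, 97, 83, 96, 7, 86])
rmin([12, 97, 83, 96, 7, 86]): compare 12 with rmin([97, 83, 96, 7, 86])
rmin([97, 83, 96, 7, 86]): compare 97 with rmin([83, 96, 7, 86])
rmin([83, 96, 7, 86]): compare 83 with rmin([96, 7, 86])
rmin([96, 7, 86]): compare 96 with rmin([7, 86])
rmin([7, 86]): compare 7 with rmin([86])
rmin([86]) = 86  (base case)
Compare 7 with 86 -> 7
Compare 96 with 7 -> 7
Compare 83 with 7 -> 7
Compare 97 with 7 -> 7
Compare 12 with 7 -> 7
Compare 69 with 7 -> 7

7


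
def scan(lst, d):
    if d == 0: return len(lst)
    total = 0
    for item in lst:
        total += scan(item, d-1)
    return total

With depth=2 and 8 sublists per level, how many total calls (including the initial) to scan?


At depth 0 (root): 1 call
At depth 1: each of 1 parents calls scan on 8 children = 8 calls
At depth 2: each of 8 parents calls scan on 8 children = 64 calls
Total: 1 + 8 + 64 = 73

73


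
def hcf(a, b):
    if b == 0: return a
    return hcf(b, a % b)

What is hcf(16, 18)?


hcf(16, 18) = hcf(18, 16)
hcf(18, 16) = hcf(16, 2)
hcf(16, 2) = hcf(2, 0)
hcf(2, 0) = 2  (base case)

2


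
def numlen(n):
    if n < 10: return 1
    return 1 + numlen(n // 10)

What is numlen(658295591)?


numlen(658295591) = 1 + numlen(65829559)
numlen(65829559) = 1 + numlen(6582955)
numlen(6582955) = 1 + numlen(658295)
numlen(658295) = 1 + numlen(65829)
numlen(65829) = 1 + numlen(6582)
numlen(6582) = 1 + numlen(658)
numlen(658) = 1 + numlen(65)
numlen(65) = 1 + numlen(6)
numlen(6) = 1  (base case: 6 < 10)
Unwinding: 1 + 1 + 1 + 1 + 1 + 1 + 1 + 1 + 1 = 9

9


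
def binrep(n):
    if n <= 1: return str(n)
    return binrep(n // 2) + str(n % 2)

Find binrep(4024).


binrep(4024) = binrep(2012) + '0'
binrep(2012) = binrep(1006) + '0'
binrep(1006) = binrep(503) + '0'
binrep(503) = binrep(251) + '1'
binrep(251) = binrep(125) + '1'
binrep(125) = binrep(62) + '1'
binrep(62) = binrep(31) + '0'
binrep(31) = binrep(15) + '1'
binrep(15) = binrep(7) + '1'
binrep(7) = binrep(3) + '1'
binrep(3) = binrep(1) + '1'
binrep(1) = '1'  (base case)
Concatenating: '1' + '1' + '1' + '1' + '1' + '0' + '1' + '1' + '1' + '0' + '0' + '0' = '111110111000'

111110111000


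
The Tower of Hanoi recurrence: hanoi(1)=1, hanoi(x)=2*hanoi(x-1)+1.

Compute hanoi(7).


hanoi(7) = 2 * hanoi(6) + 1
hanoi(6) = 2 * hanoi(5) + 1
hanoi(5) = 2 * hanoi(4) + 1
hanoi(4) = 2 * hanoi(3) + 1
hanoi(3) = 2 * hanoi(2) + 1
hanoi(2) = 2 * hanoi(1) + 1
hanoi(1) = 1  (base case)
hanoi(2) = 2 * 1 + 1 = 3
hanoi(3) = 2 * 3 + 1 = 7
hanoi(4) = 2 * 7 + 1 = 15
hanoi(5) = 2 * 15 + 1 = 31
hanoi(6) = 2 * 31 + 1 = 63
hanoi(7) = 2 * 63 + 1 = 127

127


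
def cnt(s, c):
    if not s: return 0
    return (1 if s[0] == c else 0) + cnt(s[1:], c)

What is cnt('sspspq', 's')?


s[0]='s' == 's' -> 1
s[0]='s' == 's' -> 1
s[0]='p' != 's' -> 0
s[0]='s' == 's' -> 1
s[0]='p' != 's' -> 0
s[0]='q' != 's' -> 0
Sum: 1 + 1 + 0 + 1 + 0 + 0 = 3

3


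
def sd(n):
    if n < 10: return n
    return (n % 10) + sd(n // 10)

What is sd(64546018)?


sd(64546018) = 8 + sd(6454601)
sd(6454601) = 1 + sd(645460)
sd(645460) = 0 + sd(64546)
sd(64546) = 6 + sd(6454)
sd(6454) = 4 + sd(645)
sd(645) = 5 + sd(64)
sd(64) = 4 + sd(6)
sd(6) = 6  (base case)
Total: 8 + 1 + 0 + 6 + 4 + 5 + 4 + 6 = 34

34


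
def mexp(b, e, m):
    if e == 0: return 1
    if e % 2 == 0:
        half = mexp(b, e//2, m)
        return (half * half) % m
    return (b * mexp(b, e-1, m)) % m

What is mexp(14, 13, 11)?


mexp(14, 13, 11): e is odd, compute mexp(14, 12, 11)
  mexp(14, 12, 11): e is even, compute mexp(14, 6, 11)
    mexp(14, 6, 11): e is even, compute mexp(14, 3, 11)
      mexp(14, 3, 11): e is odd, compute mexp(14, 2, 11)
        mexp(14, 2, 11): e is even, compute mexp(14, 1, 11)
          mexp(14, 1, 11): e is odd, compute mexp(14, 0, 11)
          mexp(14, 0, 11) = 1
          (14 * 1) % 11 = 3
        half=3, (3*3) % 11 = 9
      (14 * 9) % 11 = 5
    half=5, (5*5) % 11 = 3
  half=3, (3*3) % 11 = 9
(14 * 9) % 11 = 5

5


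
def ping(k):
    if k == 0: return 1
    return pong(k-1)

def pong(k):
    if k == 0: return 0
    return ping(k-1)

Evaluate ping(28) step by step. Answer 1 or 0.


ping(28) = pong(27)
pong(27) = ping(26)
ping(26) = pong(25)
pong(25) = ping(24)
ping(24) = pong(23)
pong(23) = ping(22)
ping(22) = pong(21)
pong(21) = ping(20)
ping(20) = pong(19)
pong(19) = ping(18)
ping(18) = pong(17)
pong(17) = ping(16)
ping(16) = pong(15)
pong(15) = ping(14)
ping(14) = pong(13)
pong(13) = ping(12)
ping(12) = pong(11)
pong(11) = ping(10)
ping(10) = pong(9)
pong(9) = ping(8)
ping(8) = pong(7)
pong(7) = ping(6)
ping(6) = pong(5)
pong(5) = ping(4)
ping(4) = pong(3)
pong(3) = ping(2)
ping(2) = pong(1)
pong(1) = ping(0)
ping(0) = 1  (base case)
Result: 1

1


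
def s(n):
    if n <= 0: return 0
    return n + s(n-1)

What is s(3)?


s(3)
= 3 + 2 + 1 + s(0)
= 3 + 2 + 1 + 0
= 6

6


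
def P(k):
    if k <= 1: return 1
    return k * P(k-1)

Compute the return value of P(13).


P(13)
= 13 * P(12)
= 13 * 12 * P(11)
= 13 * 12 * 11 * P(10)
= 13 * 12 * 11 * 10 * P(9)
= 13 * 12 * 11 * 10 * 9 * P(8)
= 13 * 12 * 11 * 10 * 9 * 8 * P(7)
= 13 * 12 * 11 * 10 * 9 * 8 * 7 * P(6)
= 13 * 12 * 11 * 10 * 9 * 8 * 7 * 6 * P(5)
= 13 * 12 * 11 * 10 * 9 * 8 * 7 * 6 * 5 * P(4)
= 13 * 12 * 11 * 10 * 9 * 8 * 7 * 6 * 5 * 4 * P(3)
= 13 * 12 * 11 * 10 * 9 * 8 * 7 * 6 * 5 * 4 * 3 * P(2)
= 13 * 12 * 11 * 10 * 9 * 8 * 7 * 6 * 5 * 4 * 3 * 2 * P(1)
= 13 * 12 * 11 * 10 * 9 * 8 * 7 * 6 * 5 * 4 * 3 * 2 * 1
= 6227020800

6227020800


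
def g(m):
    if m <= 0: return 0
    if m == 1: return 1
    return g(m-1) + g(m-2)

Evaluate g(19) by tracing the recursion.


Computing g(19) bottom-up:
g(0) = 0
g(1) = 1
g(2) = g(1) + g(0) = 1 + 0 = 1
g(3) = g(2) + g(1) = 1 + 1 = 2
g(4) = g(3) + g(2) = 2 + 1 = 3
g(5) = g(4) + g(3) = 3 + 2 = 5
g(6) = g(5) + g(4) = 5 + 3 = 8
g(7) = g(6) + g(5) = 8 + 5 = 13
g(8) = g(7) + g(6) = 13 + 8 = 21
g(9) = g(8) + g(7) = 21 + 13 = 34
g(10) = g(9) + g(8) = 34 + 21 = 55
g(11) = g(10) + g(9) = 55 + 34 = 89
g(12) = g(11) + g(10) = 89 + 55 = 144
g(13) = g(12) + g(11) = 144 + 89 = 233
g(14) = g(13) + g(12) = 233 + 144 = 377
g(15) = g(14) + g(13) = 377 + 233 = 610
g(16) = g(15) + g(14) = 610 + 377 = 987
g(17) = g(16) + g(15) = 987 + 610 = 1597
g(18) = g(17) + g(16) = 1597 + 987 = 2584
g(19) = g(18) + g(17) = 2584 + 1597 = 4181

4181


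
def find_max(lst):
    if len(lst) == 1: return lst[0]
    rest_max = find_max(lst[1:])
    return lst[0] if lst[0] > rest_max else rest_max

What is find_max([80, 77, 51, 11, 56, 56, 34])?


find_max([80, 77, 51, 11, 56, 56, 34]): compare 80 with find_max([77, 51, 11, 56, 56, 34])
find_max([77, 51, 11, 56, 56, 34]): compare 77 with find_max([51, 11, 56, 56, 34])
find_max([51, 11, 56, 56, 34]): compare 51 with find_max([11, 56, 56, 34])
find_max([11, 56, 56, 34]): compare 11 with find_max([56, 56, 34])
find_max([56, 56, 34]): compare 56 with find_max([56, 34])
find_max([56, 34]): compare 56 with find_max([34])
find_max([34]) = 34  (base case)
Compare 56 with 34 -> 56
Compare 56 with 56 -> 56
Compare 11 with 56 -> 56
Compare 51 with 56 -> 56
Compare 77 with 56 -> 77
Compare 80 with 77 -> 80

80


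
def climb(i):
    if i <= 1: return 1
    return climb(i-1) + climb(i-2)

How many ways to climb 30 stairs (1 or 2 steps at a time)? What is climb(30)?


Building up from base cases:
climb(0) = 1
climb(1) = 1
climb(2) = climb(1) + climb(0) = 1 + 1 = 2
climb(3) = climb(2) + climb(1) = 2 + 1 = 3
climb(4) = climb(3) + climb(2) = 3 + 2 = 5
climb(5) = climb(4) + climb(3) = 5 + 3 = 8
climb(6) = climb(5) + climb(4) = 8 + 5 = 13
climb(7) = climb(6) + climb(5) = 13 + 8 = 21
climb(8) = climb(7) + climb(6) = 21 + 13 = 34
climb(9) = climb(8) + climb(7) = 34 + 21 = 55
climb(10) = climb(9) + climb(8) = 55 + 34 = 89
climb(11) = climb(10) + climb(9) = 89 + 55 = 144
climb(12) = climb(11) + climb(10) = 144 + 89 = 233
climb(13) = climb(12) + climb(11) = 233 + 144 = 377
climb(14) = climb(13) + climb(12) = 377 + 233 = 610
climb(15) = climb(14) + climb(13) = 610 + 377 = 987
climb(16) = climb(15) + climb(14) = 987 + 610 = 1597
climb(17) = climb(16) + climb(15) = 1597 + 987 = 2584
climb(18) = climb(17) + climb(16) = 2584 + 1597 = 4181
climb(19) = climb(18) + climb(17) = 4181 + 2584 = 6765
climb(20) = climb(19) + climb(18) = 6765 + 4181 = 10946
climb(21) = climb(20) + climb(19) = 10946 + 6765 = 17711
climb(22) = climb(21) + climb(20) = 17711 + 10946 = 28657
climb(23) = climb(22) + climb(21) = 28657 + 17711 = 46368
climb(24) = climb(23) + climb(22) = 46368 + 28657 = 75025
climb(25) = climb(24) + climb(23) = 75025 + 46368 = 121393
climb(26) = climb(25) + climb(24) = 121393 + 75025 = 196418
climb(27) = climb(26) + climb(25) = 196418 + 121393 = 317811
climb(28) = climb(27) + climb(26) = 317811 + 196418 = 514229
climb(29) = climb(28) + climb(27) = 514229 + 317811 = 832040
climb(30) = climb(29) + climb(28) = 832040 + 514229 = 1346269

1346269


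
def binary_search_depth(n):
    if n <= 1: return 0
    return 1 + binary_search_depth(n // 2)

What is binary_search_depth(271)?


271 / 2 = 135
135 / 2 = 67
67 / 2 = 33
33 / 2 = 16
16 / 2 = 8
8 / 2 = 4
4 / 2 = 2
2 / 2 = 1
Reached 1 after 8 halvings

8


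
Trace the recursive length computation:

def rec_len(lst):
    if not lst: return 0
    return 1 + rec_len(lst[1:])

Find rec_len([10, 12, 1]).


rec_len([10, 12, 1]) = 1 + rec_len([12, 1])
rec_len([12, 1]) = 1 + rec_len([1])
rec_len([1]) = 1 + rec_len([])
rec_len([]) = 0  (base case)
Unwinding: 1 + 1 + 1 + 0 = 3

3


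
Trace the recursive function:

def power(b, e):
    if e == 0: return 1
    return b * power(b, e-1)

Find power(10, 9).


power(10, 9)
= 10 * power(10, 8)
= 10 * 10 * power(10, 7)
= 10 * 10 * 10 * power(10, 6)
= 10 * 10 * 10 * 10 * power(10, 5)
= 10 * 10 * 10 * 10 * 10 * power(10, 4)
= 10 * 10 * 10 * 10 * 10 * 10 * power(10, 3)
= 10 * 10 * 10 * 10 * 10 * 10 * 10 * power(10, 2)
= 10 * 10 * 10 * 10 * 10 * 10 * 10 * 10 * power(10, 1)
= 10 * 10 * 10 * 10 * 10 * 10 * 10 * 10 * 10 * power(10, 0)
= 10 * 10 * 10 * 10 * 10 * 10 * 10 * 10 * 10 * 1
= 1000000000

1000000000


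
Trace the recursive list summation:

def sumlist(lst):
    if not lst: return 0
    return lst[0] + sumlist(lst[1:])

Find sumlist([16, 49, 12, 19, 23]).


sumlist([16, 49, 12, 19, 23]) = 16 + sumlist([49, 12, 19, 23])
sumlist([49, 12, 19, 23]) = 49 + sumlist([12, 19, 23])
sumlist([12, 19, 23]) = 12 + sumlist([19, 23])
sumlist([19, 23]) = 19 + sumlist([23])
sumlist([23]) = 23 + sumlist([])
sumlist([]) = 0  (base case)
Total: 16 + 49 + 12 + 19 + 23 + 0 = 119

119


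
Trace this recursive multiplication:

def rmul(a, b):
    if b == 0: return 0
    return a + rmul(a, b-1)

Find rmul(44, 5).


rmul(44, 5) = 44 + rmul(44, 4)
rmul(44, 4) = 44 + rmul(44, 3)
rmul(44, 3) = 44 + rmul(44, 2)
rmul(44, 2) = 44 + rmul(44, 1)
rmul(44, 1) = 44 + rmul(44, 0)
rmul(44, 0) = 0  (base case)
Total: 44 + 44 + 44 + 44 + 44 + 0 = 220

220


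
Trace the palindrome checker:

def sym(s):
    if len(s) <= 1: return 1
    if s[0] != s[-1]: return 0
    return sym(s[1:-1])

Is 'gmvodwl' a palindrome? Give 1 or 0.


sym('gmvodwl'): s[0]='g' != s[-1]='l' -> return 0
Result: 0 (not a palindrome)

0


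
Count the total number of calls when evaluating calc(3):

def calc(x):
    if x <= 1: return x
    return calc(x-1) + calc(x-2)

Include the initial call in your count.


Let C(n) = total calls for calc(n)
C(0) = 1, C(1) = 1
C(2) = 1 + C(1) + C(0) = 1 + 1 + 1 = 3
C(3) = 1 + C(2) + C(1) = 1 + 3 + 1 = 5

5


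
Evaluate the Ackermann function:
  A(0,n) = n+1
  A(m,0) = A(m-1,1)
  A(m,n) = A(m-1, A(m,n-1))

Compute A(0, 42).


A(0, 42) = 43
Result: A(0, 42) = 43

43


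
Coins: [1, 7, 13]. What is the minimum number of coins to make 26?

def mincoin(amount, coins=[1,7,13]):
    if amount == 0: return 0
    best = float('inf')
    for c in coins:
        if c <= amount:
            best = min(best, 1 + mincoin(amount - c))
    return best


Building up with DP:
mincoin(0) = 0
mincoin(1) = min(1+mincoin(0)=1+0=1) = 1
mincoin(2) = min(1+mincoin(1)=1+1=2) = 2
mincoin(3) = min(1+mincoin(2)=1+2=3) = 3
mincoin(4) = min(1+mincoin(3)=1+3=4) = 4
mincoin(5) = min(1+mincoin(4)=1+4=5) = 5
mincoin(6) = min(1+mincoin(5)=1+5=6) = 6
mincoin(7) = min(1+mincoin(6)=1+6=7, 1+mincoin(0)=1+0=1) = 1
mincoin(8) = min(1+mincoin(7)=1+1=2, 1+mincoin(1)=1+1=2) = 2
mincoin(9) = min(1+mincoin(8)=1+2=3, 1+mincoin(2)=1+2=3) = 3
mincoin(10) = min(1+mincoin(9)=1+3=4, 1+mincoin(3)=1+3=4) = 4
mincoin(11) = min(1+mincoin(10)=1+4=5, 1+mincoin(4)=1+4=5) = 5
mincoin(12) = min(1+mincoin(11)=1+5=6, 1+mincoin(5)=1+5=6) = 6
mincoin(13) = min(1+mincoin(12)=1+6=7, 1+mincoin(6)=1+6=7, 1+mincoin(0)=1+0=1) = 1
mincoin(14) = min(1+mincoin(13)=1+1=2, 1+mincoin(7)=1+1=2, 1+mincoin(1)=1+1=2) = 2
mincoin(15) = min(1+mincoin(14)=1+2=3, 1+mincoin(8)=1+2=3, 1+mincoin(2)=1+2=3) = 3
mincoin(16) = min(1+mincoin(15)=1+3=4, 1+mincoin(9)=1+3=4, 1+mincoin(3)=1+3=4) = 4
mincoin(17) = min(1+mincoin(16)=1+4=5, 1+mincoin(10)=1+4=5, 1+mincoin(4)=1+4=5) = 5
mincoin(18) = min(1+mincoin(17)=1+5=6, 1+mincoin(11)=1+5=6, 1+mincoin(5)=1+5=6) = 6
mincoin(19) = min(1+mincoin(18)=1+6=7, 1+mincoin(12)=1+6=7, 1+mincoin(6)=1+6=7) = 7
mincoin(20) = min(1+mincoin(19)=1+7=8, 1+mincoin(13)=1+1=2, 1+mincoin(7)=1+1=2) = 2
mincoin(21) = min(1+mincoin(20)=1+2=3, 1+mincoin(14)=1+2=3, 1+mincoin(8)=1+2=3) = 3
mincoin(22) = min(1+mincoin(21)=1+3=4, 1+mincoin(15)=1+3=4, 1+mincoin(9)=1+3=4) = 4
mincoin(23) = min(1+mincoin(22)=1+4=5, 1+mincoin(16)=1+4=5, 1+mincoin(10)=1+4=5) = 5
mincoin(24) = min(1+mincoin(23)=1+5=6, 1+mincoin(17)=1+5=6, 1+mincoin(11)=1+5=6) = 6
mincoin(25) = min(1+mincoin(24)=1+6=7, 1+mincoin(18)=1+6=7, 1+mincoin(12)=1+6=7) = 7
mincoin(26) = min(1+mincoin(25)=1+7=8, 1+mincoin(19)=1+7=8, 1+mincoin(13)=1+1=2) = 2

2


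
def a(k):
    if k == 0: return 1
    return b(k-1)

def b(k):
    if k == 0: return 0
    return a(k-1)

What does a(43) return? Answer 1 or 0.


a(43) = b(42)
b(42) = a(41)
a(41) = b(40)
b(40) = a(39)
a(39) = b(38)
b(38) = a(37)
a(37) = b(36)
b(36) = a(35)
a(35) = b(34)
b(34) = a(33)
a(33) = b(32)
b(32) = a(31)
a(31) = b(30)
b(30) = a(29)
a(29) = b(28)
b(28) = a(27)
a(27) = b(26)
b(26) = a(25)
a(25) = b(24)
b(24) = a(23)
a(23) = b(22)
b(22) = a(21)
a(21) = b(20)
b(20) = a(19)
a(19) = b(18)
b(18) = a(17)
a(17) = b(16)
b(16) = a(15)
a(15) = b(14)
b(14) = a(13)
a(13) = b(12)
b(12) = a(11)
a(11) = b(10)
b(10) = a(9)
a(9) = b(8)
b(8) = a(7)
a(7) = b(6)
b(6) = a(5)
a(5) = b(4)
b(4) = a(3)
a(3) = b(2)
b(2) = a(1)
a(1) = b(0)
b(0) = 0  (base case)
Result: 0

0


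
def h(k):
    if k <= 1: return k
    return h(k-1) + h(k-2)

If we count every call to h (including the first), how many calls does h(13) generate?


Let C(n) = total calls for h(n)
C(0) = 1, C(1) = 1
C(2) = 1 + C(1) + C(0) = 1 + 1 + 1 = 3
C(3) = 1 + C(2) + C(1) = 1 + 3 + 1 = 5
C(4) = 1 + C(3) + C(2) = 1 + 5 + 3 = 9
C(5) = 1 + C(4) + C(3) = 1 + 9 + 5 = 15
C(6) = 1 + C(5) + C(4) = 1 + 15 + 9 = 25
C(7) = 1 + C(6) + C(5) = 1 + 25 + 15 = 41
C(8) = 1 + C(7) + C(6) = 1 + 41 + 25 = 67
C(9) = 1 + C(8) + C(7) = 1 + 67 + 41 = 109
C(10) = 1 + C(9) + C(8) = 1 + 109 + 67 = 177
C(11) = 1 + C(10) + C(9) = 1 + 177 + 109 = 287
C(12) = 1 + C(11) + C(10) = 1 + 287 + 177 = 465
C(13) = 1 + C(12) + C(11) = 1 + 465 + 287 = 753

753


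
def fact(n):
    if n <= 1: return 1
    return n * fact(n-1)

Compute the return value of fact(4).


fact(4)
= 4 * fact(3)
= 4 * 3 * fact(2)
= 4 * 3 * 2 * fact(1)
= 4 * 3 * 2 * 1
= 24

24


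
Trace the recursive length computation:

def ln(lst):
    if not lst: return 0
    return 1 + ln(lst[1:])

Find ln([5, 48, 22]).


ln([5, 48, 22]) = 1 + ln([48, 22])
ln([48, 22]) = 1 + ln([22])
ln([22]) = 1 + ln([])
ln([]) = 0  (base case)
Unwinding: 1 + 1 + 1 + 0 = 3

3


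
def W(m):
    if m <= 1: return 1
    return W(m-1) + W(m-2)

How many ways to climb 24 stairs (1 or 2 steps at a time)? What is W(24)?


Building up from base cases:
W(0) = 1
W(1) = 1
W(2) = W(1) + W(0) = 1 + 1 = 2
W(3) = W(2) + W(1) = 2 + 1 = 3
W(4) = W(3) + W(2) = 3 + 2 = 5
W(5) = W(4) + W(3) = 5 + 3 = 8
W(6) = W(5) + W(4) = 8 + 5 = 13
W(7) = W(6) + W(5) = 13 + 8 = 21
W(8) = W(7) + W(6) = 21 + 13 = 34
W(9) = W(8) + W(7) = 34 + 21 = 55
W(10) = W(9) + W(8) = 55 + 34 = 89
W(11) = W(10) + W(9) = 89 + 55 = 144
W(12) = W(11) + W(10) = 144 + 89 = 233
W(13) = W(12) + W(11) = 233 + 144 = 377
W(14) = W(13) + W(12) = 377 + 233 = 610
W(15) = W(14) + W(13) = 610 + 377 = 987
W(16) = W(15) + W(14) = 987 + 610 = 1597
W(17) = W(16) + W(15) = 1597 + 987 = 2584
W(18) = W(17) + W(16) = 2584 + 1597 = 4181
W(19) = W(18) + W(17) = 4181 + 2584 = 6765
W(20) = W(19) + W(18) = 6765 + 4181 = 10946
W(21) = W(20) + W(19) = 10946 + 6765 = 17711
W(22) = W(21) + W(20) = 17711 + 10946 = 28657
W(23) = W(22) + W(21) = 28657 + 17711 = 46368
W(24) = W(23) + W(22) = 46368 + 28657 = 75025

75025


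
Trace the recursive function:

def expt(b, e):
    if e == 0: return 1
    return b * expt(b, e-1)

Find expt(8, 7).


expt(8, 7)
= 8 * expt(8, 6)
= 8 * 8 * expt(8, 5)
= 8 * 8 * 8 * expt(8, 4)
= 8 * 8 * 8 * 8 * expt(8, 3)
= 8 * 8 * 8 * 8 * 8 * expt(8, 2)
= 8 * 8 * 8 * 8 * 8 * 8 * expt(8, 1)
= 8 * 8 * 8 * 8 * 8 * 8 * 8 * expt(8, 0)
= 8 * 8 * 8 * 8 * 8 * 8 * 8 * 1
= 2097152

2097152


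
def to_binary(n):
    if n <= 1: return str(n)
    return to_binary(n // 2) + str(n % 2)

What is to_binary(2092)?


to_binary(2092) = to_binary(1046) + '0'
to_binary(1046) = to_binary(523) + '0'
to_binary(523) = to_binary(261) + '1'
to_binary(261) = to_binary(130) + '1'
to_binary(130) = to_binary(65) + '0'
to_binary(65) = to_binary(32) + '1'
to_binary(32) = to_binary(16) + '0'
to_binary(16) = to_binary(8) + '0'
to_binary(8) = to_binary(4) + '0'
to_binary(4) = to_binary(2) + '0'
to_binary(2) = to_binary(1) + '0'
to_binary(1) = '1'  (base case)
Concatenating: '1' + '0' + '0' + '0' + '0' + '0' + '1' + '0' + '1' + '1' + '0' + '0' = '100000101100'

100000101100


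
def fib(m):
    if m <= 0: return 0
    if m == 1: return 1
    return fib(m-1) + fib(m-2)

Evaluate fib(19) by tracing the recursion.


Computing fib(19) bottom-up:
fib(0) = 0
fib(1) = 1
fib(2) = fib(1) + fib(0) = 1 + 0 = 1
fib(3) = fib(2) + fib(1) = 1 + 1 = 2
fib(4) = fib(3) + fib(2) = 2 + 1 = 3
fib(5) = fib(4) + fib(3) = 3 + 2 = 5
fib(6) = fib(5) + fib(4) = 5 + 3 = 8
fib(7) = fib(6) + fib(5) = 8 + 5 = 13
fib(8) = fib(7) + fib(6) = 13 + 8 = 21
fib(9) = fib(8) + fib(7) = 21 + 13 = 34
fib(10) = fib(9) + fib(8) = 34 + 21 = 55
fib(11) = fib(10) + fib(9) = 55 + 34 = 89
fib(12) = fib(11) + fib(10) = 89 + 55 = 144
fib(13) = fib(12) + fib(11) = 144 + 89 = 233
fib(14) = fib(13) + fib(12) = 233 + 144 = 377
fib(15) = fib(14) + fib(13) = 377 + 233 = 610
fib(16) = fib(15) + fib(14) = 610 + 377 = 987
fib(17) = fib(16) + fib(15) = 987 + 610 = 1597
fib(18) = fib(17) + fib(16) = 1597 + 987 = 2584
fib(19) = fib(18) + fib(17) = 2584 + 1597 = 4181

4181


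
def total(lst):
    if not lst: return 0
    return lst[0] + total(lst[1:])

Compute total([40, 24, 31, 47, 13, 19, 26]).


total([40, 24, 31, 47, 13, 19, 26]) = 40 + total([24, 31, 47, 13, 19, 26])
total([24, 31, 47, 13, 19, 26]) = 24 + total([31, 47, 13, 19, 26])
total([31, 47, 13, 19, 26]) = 31 + total([47, 13, 19, 26])
total([47, 13, 19, 26]) = 47 + total([13, 19, 26])
total([13, 19, 26]) = 13 + total([19, 26])
total([19, 26]) = 19 + total([26])
total([26]) = 26 + total([])
total([]) = 0  (base case)
Total: 40 + 24 + 31 + 47 + 13 + 19 + 26 + 0 = 200

200


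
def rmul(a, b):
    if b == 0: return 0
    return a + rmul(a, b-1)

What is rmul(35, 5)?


rmul(35, 5) = 35 + rmul(35, 4)
rmul(35, 4) = 35 + rmul(35, 3)
rmul(35, 3) = 35 + rmul(35, 2)
rmul(35, 2) = 35 + rmul(35, 1)
rmul(35, 1) = 35 + rmul(35, 0)
rmul(35, 0) = 0  (base case)
Total: 35 + 35 + 35 + 35 + 35 + 0 = 175

175


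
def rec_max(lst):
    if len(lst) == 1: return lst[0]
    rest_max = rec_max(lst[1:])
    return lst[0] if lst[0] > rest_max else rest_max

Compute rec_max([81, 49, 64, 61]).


rec_max([81, 49, 64, 61]): compare 81 with rec_max([49, 64, 61])
rec_max([49, 64, 61]): compare 49 with rec_max([64, 61])
rec_max([64, 61]): compare 64 with rec_max([61])
rec_max([61]) = 61  (base case)
Compare 64 with 61 -> 64
Compare 49 with 64 -> 64
Compare 81 with 64 -> 81

81


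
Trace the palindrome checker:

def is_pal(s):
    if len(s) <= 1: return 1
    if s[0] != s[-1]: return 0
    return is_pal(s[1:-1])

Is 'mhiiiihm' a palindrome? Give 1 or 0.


is_pal('mhiiiihm'): s[0]='m' == s[-1]='m' -> check is_pal('hiiiih')
is_pal('hiiiih'): s[0]='h' == s[-1]='h' -> check is_pal('iiii')
is_pal('iiii'): s[0]='i' == s[-1]='i' -> check is_pal('ii')
is_pal('ii'): s[0]='i' == s[-1]='i' -> check is_pal('')
is_pal(''): len <= 1 -> return 1  (base case)
Result: 1 (palindrome)

1


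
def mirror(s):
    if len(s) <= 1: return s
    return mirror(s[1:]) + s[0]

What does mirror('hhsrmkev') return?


mirror('hhsrmkev') = mirror('hsrmkev') + 'h'
mirror('hsrmkev') = mirror('srmkev') + 'h'
mirror('srmkev') = mirror('rmkev') + 's'
mirror('rmkev') = mirror('mkev') + 'r'
mirror('mkev') = mirror('kev') + 'm'
mirror('kev') = mirror('ev') + 'k'
mirror('ev') = mirror('v') + 'e'
mirror('v') = 'v'  (base case)
Concatenating: 'v' + 'e' + 'k' + 'm' + 'r' + 's' + 'h' + 'h' = 'vekmrshh'

vekmrshh


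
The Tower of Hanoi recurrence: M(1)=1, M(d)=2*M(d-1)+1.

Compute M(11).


M(11) = 2 * M(10) + 1
M(10) = 2 * M(9) + 1
M(9) = 2 * M(8) + 1
M(8) = 2 * M(7) + 1
M(7) = 2 * M(6) + 1
M(6) = 2 * M(5) + 1
M(5) = 2 * M(4) + 1
M(4) = 2 * M(3) + 1
M(3) = 2 * M(2) + 1
M(2) = 2 * M(1) + 1
M(1) = 1  (base case)
M(2) = 2 * 1 + 1 = 3
M(3) = 2 * 3 + 1 = 7
M(4) = 2 * 7 + 1 = 15
M(5) = 2 * 15 + 1 = 31
M(6) = 2 * 31 + 1 = 63
M(7) = 2 * 63 + 1 = 127
M(8) = 2 * 127 + 1 = 255
M(9) = 2 * 255 + 1 = 511
M(10) = 2 * 511 + 1 = 1023
M(11) = 2 * 1023 + 1 = 2047

2047


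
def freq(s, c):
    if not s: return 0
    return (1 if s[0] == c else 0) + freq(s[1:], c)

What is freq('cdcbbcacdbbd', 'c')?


s[0]='c' == 'c' -> 1
s[0]='d' != 'c' -> 0
s[0]='c' == 'c' -> 1
s[0]='b' != 'c' -> 0
s[0]='b' != 'c' -> 0
s[0]='c' == 'c' -> 1
s[0]='a' != 'c' -> 0
s[0]='c' == 'c' -> 1
s[0]='d' != 'c' -> 0
s[0]='b' != 'c' -> 0
s[0]='b' != 'c' -> 0
s[0]='d' != 'c' -> 0
Sum: 1 + 0 + 1 + 0 + 0 + 1 + 0 + 1 + 0 + 0 + 0 + 0 = 4

4


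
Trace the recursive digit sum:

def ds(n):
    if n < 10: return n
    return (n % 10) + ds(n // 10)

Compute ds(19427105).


ds(19427105) = 5 + ds(1942710)
ds(1942710) = 0 + ds(194271)
ds(194271) = 1 + ds(19427)
ds(19427) = 7 + ds(1942)
ds(1942) = 2 + ds(194)
ds(194) = 4 + ds(19)
ds(19) = 9 + ds(1)
ds(1) = 1  (base case)
Total: 5 + 0 + 1 + 7 + 2 + 4 + 9 + 1 = 29

29


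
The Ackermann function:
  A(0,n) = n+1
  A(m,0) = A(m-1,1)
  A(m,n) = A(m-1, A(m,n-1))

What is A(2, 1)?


A(2, 1) = A(1, A(2, 0))
  A(2, 0) = A(1, 1)
    A(1, 1) = A(0, A(1, 0))
      A(1, 0) = A(0, 1)
        A(0, 1) = 2
      = A(0, 2)
      A(0, 2) = 3
  = A(1, 3)
  A(1, 3) = A(0, A(1, 2))
    A(1, 2) = A(0, A(1, 1))
      A(1, 1) = A(0, A(1, 0))
        A(1, 0) = A(0, 1)
          A(0, 1) = 2
        = A(0, 2)
        A(0, 2) = 3
      = A(0, 3)
      A(0, 3) = 4
    = A(0, 4)
    A(0, 4) = 5
Result: A(2, 1) = 5

5


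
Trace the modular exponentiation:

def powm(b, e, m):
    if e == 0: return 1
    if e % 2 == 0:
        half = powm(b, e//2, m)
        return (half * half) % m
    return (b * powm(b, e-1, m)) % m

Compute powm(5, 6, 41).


powm(5, 6, 41): e is even, compute powm(5, 3, 41)
  powm(5, 3, 41): e is odd, compute powm(5, 2, 41)
    powm(5, 2, 41): e is even, compute powm(5, 1, 41)
      powm(5, 1, 41): e is odd, compute powm(5, 0, 41)
        powm(5, 0, 41) = 1
      (5 * 1) % 41 = 5
    half=5, (5*5) % 41 = 25
  (5 * 25) % 41 = 2
half=2, (2*2) % 41 = 4

4
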